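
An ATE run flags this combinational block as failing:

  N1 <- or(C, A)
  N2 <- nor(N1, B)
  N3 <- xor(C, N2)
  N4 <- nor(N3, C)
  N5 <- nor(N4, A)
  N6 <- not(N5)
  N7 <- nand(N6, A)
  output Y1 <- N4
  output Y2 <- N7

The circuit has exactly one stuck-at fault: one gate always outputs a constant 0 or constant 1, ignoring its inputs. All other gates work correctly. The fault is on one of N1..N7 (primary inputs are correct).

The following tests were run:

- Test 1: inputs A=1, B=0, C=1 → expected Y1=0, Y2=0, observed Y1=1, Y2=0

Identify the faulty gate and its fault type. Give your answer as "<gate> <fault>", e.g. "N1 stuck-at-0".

Fault-free values for test 1 (A=1, B=0, C=1): N1=1, N2=0, N3=1, N4=0, N5=0, N6=1, N7=0, giving Y1=0, Y2=0. Observed Y1=1, Y2=0.
Test 1: faults giving observed Y1=1, Y2=0 are {N4 stuck-at-1}.
Only N4 stuck-at-1 is consistent with every test.

N4 stuck-at-1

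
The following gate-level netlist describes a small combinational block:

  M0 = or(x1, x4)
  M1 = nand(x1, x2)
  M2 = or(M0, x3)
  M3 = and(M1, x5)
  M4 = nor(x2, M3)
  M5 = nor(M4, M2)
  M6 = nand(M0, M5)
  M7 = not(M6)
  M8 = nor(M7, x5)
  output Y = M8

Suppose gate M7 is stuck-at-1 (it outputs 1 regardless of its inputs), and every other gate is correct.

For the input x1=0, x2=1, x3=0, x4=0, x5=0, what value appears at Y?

0

Propagate with M7 forced: M0=0, M1=1, M2=0, M3=0, M4=0, M5=1, M6=1, M7=1 [stuck-at-1], M8=0.
So Y = 0. (Without the fault it would be 1.)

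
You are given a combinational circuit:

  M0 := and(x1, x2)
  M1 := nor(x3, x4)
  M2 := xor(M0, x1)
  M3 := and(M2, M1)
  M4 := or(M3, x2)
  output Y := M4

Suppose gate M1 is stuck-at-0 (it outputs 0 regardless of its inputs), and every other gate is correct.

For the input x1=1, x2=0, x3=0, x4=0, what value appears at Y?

Propagate with M1 forced: M0=0, M1=0 [stuck-at-0], M2=1, M3=0, M4=0.
So Y = 0. (Without the fault it would be 1.)

0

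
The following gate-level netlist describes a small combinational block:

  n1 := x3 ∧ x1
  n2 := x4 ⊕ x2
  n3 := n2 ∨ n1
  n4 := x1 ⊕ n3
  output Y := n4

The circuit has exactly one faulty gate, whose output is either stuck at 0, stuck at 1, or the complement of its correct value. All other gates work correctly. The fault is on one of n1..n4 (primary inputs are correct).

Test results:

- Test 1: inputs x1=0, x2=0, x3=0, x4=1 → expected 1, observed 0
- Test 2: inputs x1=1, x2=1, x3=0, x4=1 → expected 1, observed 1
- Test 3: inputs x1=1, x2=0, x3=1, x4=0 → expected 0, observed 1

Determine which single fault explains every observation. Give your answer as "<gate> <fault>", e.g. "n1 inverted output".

n3 stuck-at-0

Fault-free values for test 1 (x1=0, x2=0, x3=0, x4=1): n1=0, n2=1, n3=1, n4=1, giving Y=1. Observed 0.
Test 1: faults giving observed 0 are {n2 stuck-at-0, n2 inverted output, n3 stuck-at-0, n3 inverted output, n4 stuck-at-0, n4 inverted output}.
Test 2 (x1=1, x2=1, x3=0, x4=1): fault-free n1=0, n2=0, n3=0, n4=1 → 1; observed 1. Eliminates n2 inverted output, n3 inverted output, n4 stuck-at-0, n4 inverted output.
Test 3 (x1=1, x2=0, x3=1, x4=0): fault-free n1=1, n2=0, n3=1, n4=0 → 0; observed 1. Eliminates n2 stuck-at-0.
Only n3 stuck-at-0 is consistent with every test.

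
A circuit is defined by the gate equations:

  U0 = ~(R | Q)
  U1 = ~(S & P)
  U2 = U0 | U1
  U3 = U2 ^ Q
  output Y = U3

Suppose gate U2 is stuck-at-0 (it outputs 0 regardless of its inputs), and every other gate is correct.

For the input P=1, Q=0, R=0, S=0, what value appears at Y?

0

Propagate with U2 forced: U0=1, U1=1, U2=0 [stuck-at-0], U3=0.
So Y = 0. (Without the fault it would be 1.)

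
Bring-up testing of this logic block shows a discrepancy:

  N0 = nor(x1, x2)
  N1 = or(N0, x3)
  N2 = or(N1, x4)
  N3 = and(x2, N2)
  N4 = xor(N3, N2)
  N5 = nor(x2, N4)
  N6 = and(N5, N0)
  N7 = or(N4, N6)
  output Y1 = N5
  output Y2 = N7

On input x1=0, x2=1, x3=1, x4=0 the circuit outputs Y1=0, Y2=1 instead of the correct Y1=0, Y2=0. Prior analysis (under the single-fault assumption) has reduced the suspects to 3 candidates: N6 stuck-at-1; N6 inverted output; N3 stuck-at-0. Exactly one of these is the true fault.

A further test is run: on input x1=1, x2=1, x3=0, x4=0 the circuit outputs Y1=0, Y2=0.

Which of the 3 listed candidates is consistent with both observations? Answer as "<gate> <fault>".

N3 stuck-at-0

Evaluate each candidate on input x1=1, x2=1, x3=0, x4=0:
  N6 stuck-at-1: N0=0, N1=0, N2=0, N3=0, N4=0, N5=0, N6=1 [stuck-at-1], N7=1 → Y1=0, Y2=1 — eliminated
  N6 inverted output: N0=0, N1=0, N2=0, N3=0, N4=0, N5=0, N6=1 [inverted output], N7=1 → Y1=0, Y2=1 — eliminated
  N3 stuck-at-0: N0=0, N1=0, N2=0, N3=0 [stuck-at-0], N4=0, N5=0, N6=0, N7=0 → Y1=0, Y2=0 — matches
Only N3 stuck-at-0 reproduces the observed Y1=0, Y2=0.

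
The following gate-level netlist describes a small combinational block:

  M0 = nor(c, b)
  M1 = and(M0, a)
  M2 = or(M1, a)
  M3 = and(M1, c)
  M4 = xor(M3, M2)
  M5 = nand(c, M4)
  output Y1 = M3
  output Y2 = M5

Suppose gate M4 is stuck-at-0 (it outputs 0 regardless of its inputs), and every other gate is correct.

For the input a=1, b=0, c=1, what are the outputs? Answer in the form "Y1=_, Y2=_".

Propagate with M4 forced: M0=0, M1=0, M2=1, M3=0, M4=0 [stuck-at-0], M5=1.
So the outputs are Y1=0, Y2=1. (Without the fault they would be Y1=0, Y2=0.)

Y1=0, Y2=1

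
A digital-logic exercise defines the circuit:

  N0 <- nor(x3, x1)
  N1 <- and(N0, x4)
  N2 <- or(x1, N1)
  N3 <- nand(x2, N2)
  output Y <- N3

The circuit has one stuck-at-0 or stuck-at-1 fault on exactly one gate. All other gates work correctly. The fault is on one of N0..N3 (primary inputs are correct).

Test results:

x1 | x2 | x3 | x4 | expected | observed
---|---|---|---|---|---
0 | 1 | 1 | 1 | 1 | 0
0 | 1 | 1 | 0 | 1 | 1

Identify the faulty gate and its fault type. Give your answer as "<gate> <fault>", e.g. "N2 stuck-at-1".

Fault-free values for test 1 (x1=0, x2=1, x3=1, x4=1): N0=0, N1=0, N2=0, N3=1, giving Y=1. Observed 0.
Test 1: faults giving observed 0 are {N0 stuck-at-1, N1 stuck-at-1, N2 stuck-at-1, N3 stuck-at-0}.
Test 2 (x1=0, x2=1, x3=1, x4=0): fault-free N0=0, N1=0, N2=0, N3=1 → 1; observed 1. Eliminates N1 stuck-at-1, N2 stuck-at-1, N3 stuck-at-0.
Only N0 stuck-at-1 is consistent with every test.

N0 stuck-at-1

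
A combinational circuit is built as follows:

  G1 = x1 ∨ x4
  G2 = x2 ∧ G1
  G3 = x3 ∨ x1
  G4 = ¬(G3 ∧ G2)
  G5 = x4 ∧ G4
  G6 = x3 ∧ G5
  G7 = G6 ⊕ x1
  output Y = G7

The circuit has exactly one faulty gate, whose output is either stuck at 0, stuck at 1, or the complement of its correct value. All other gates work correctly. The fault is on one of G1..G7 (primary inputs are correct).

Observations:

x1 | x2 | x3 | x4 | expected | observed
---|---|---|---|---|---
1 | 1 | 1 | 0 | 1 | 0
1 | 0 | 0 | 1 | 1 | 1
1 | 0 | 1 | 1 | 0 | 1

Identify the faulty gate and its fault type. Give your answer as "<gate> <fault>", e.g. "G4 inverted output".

Fault-free values for test 1 (x1=1, x2=1, x3=1, x4=0): G1=1, G2=1, G3=1, G4=0, G5=0, G6=0, G7=1, giving Y=1. Observed 0.
Test 1: faults giving observed 0 are {G5 stuck-at-1, G5 inverted output, G6 stuck-at-1, G6 inverted output, G7 stuck-at-0, G7 inverted output}.
Test 2 (x1=1, x2=0, x3=0, x4=1): fault-free G1=1, G2=0, G3=1, G4=1, G5=1, G6=0, G7=1 → 1; observed 1. Eliminates G6 stuck-at-1, G6 inverted output, G7 stuck-at-0, G7 inverted output.
Test 3 (x1=1, x2=0, x3=1, x4=1): fault-free G1=1, G2=0, G3=1, G4=1, G5=1, G6=1, G7=0 → 0; observed 1. Eliminates G5 stuck-at-1.
Only G5 inverted output is consistent with every test.

G5 inverted output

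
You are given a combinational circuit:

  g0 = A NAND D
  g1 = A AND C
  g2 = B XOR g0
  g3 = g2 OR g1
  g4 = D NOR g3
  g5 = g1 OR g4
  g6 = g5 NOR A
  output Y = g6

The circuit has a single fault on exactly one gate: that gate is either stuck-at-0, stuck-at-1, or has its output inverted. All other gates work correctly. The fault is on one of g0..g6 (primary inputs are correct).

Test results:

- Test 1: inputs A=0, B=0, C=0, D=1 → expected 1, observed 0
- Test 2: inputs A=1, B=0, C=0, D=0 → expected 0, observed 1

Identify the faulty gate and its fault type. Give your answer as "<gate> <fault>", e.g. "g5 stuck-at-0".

Fault-free values for test 1 (A=0, B=0, C=0, D=1): g0=1, g1=0, g2=1, g3=1, g4=0, g5=0, g6=1, giving Y=1. Observed 0.
Test 1: faults giving observed 0 are {g1 stuck-at-1, g1 inverted output, g4 stuck-at-1, g4 inverted output, g5 stuck-at-1, g5 inverted output, g6 stuck-at-0, g6 inverted output}.
Test 2 (A=1, B=0, C=0, D=0): fault-free g0=1, g1=0, g2=1, g3=1, g4=0, g5=0, g6=0 → 0; observed 1. Eliminates g1 stuck-at-1, g1 inverted output, g4 stuck-at-1, g4 inverted output, g5 stuck-at-1, g5 inverted output, g6 stuck-at-0.
Only g6 inverted output is consistent with every test.

g6 inverted output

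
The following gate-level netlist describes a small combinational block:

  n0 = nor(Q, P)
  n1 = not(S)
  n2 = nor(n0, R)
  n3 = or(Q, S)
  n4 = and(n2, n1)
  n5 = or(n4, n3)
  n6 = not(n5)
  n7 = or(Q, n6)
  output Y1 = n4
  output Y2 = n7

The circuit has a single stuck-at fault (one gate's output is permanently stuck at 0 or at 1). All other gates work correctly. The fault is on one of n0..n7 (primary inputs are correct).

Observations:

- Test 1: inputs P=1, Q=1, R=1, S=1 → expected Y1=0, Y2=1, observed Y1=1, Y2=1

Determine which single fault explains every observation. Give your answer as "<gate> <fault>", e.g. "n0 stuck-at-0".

n4 stuck-at-1

Fault-free values for test 1 (P=1, Q=1, R=1, S=1): n0=0, n1=0, n2=0, n3=1, n4=0, n5=1, n6=0, n7=1, giving Y1=0, Y2=1. Observed Y1=1, Y2=1.
Test 1: faults giving observed Y1=1, Y2=1 are {n4 stuck-at-1}.
Only n4 stuck-at-1 is consistent with every test.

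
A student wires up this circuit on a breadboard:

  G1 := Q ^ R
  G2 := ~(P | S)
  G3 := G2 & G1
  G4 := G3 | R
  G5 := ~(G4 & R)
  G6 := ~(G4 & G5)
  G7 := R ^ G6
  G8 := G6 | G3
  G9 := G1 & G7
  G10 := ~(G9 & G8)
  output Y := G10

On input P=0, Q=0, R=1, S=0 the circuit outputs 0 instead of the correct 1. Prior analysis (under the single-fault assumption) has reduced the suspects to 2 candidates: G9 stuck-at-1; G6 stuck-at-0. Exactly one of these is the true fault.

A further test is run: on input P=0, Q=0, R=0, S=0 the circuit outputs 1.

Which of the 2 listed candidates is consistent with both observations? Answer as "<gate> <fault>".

G6 stuck-at-0

Evaluate each candidate on input P=0, Q=0, R=0, S=0:
  G9 stuck-at-1: G1=0, G2=1, G3=0, G4=0, G5=1, G6=1, G7=1, G8=1, G9=1 [stuck-at-1], G10=0 → 0 — eliminated
  G6 stuck-at-0: G1=0, G2=1, G3=0, G4=0, G5=1, G6=0 [stuck-at-0], G7=0, G8=0, G9=0, G10=1 → 1 — matches
Only G6 stuck-at-0 reproduces the observed 1.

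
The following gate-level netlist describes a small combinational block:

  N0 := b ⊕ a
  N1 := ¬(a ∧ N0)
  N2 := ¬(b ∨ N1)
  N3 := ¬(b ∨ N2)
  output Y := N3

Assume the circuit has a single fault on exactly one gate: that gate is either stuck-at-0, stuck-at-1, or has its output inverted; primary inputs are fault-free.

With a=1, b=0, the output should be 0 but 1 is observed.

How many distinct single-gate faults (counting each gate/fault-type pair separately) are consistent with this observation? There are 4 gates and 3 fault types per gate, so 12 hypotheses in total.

Fault-free: N0=1, N1=0, N2=1, N3=0 → 0. Observed 1.
  N0 stuck-at-0: output 1 ✓
  N0 stuck-at-1: output 0 ✗
  N0 inverted output: output 1 ✓
  N1 stuck-at-0: output 0 ✗
  N1 stuck-at-1: output 1 ✓
  N1 inverted output: output 1 ✓
  N2 stuck-at-0: output 1 ✓
  N2 stuck-at-1: output 0 ✗
  N2 inverted output: output 1 ✓
  N3 stuck-at-0: output 0 ✗
  N3 stuck-at-1: output 1 ✓
  N3 inverted output: output 1 ✓
Consistent faults: {N0 stuck-at-0, N0 inverted output, N1 stuck-at-1, N1 inverted output, N2 stuck-at-0, N2 inverted output, N3 stuck-at-1, N3 inverted output} — 8 in all.

8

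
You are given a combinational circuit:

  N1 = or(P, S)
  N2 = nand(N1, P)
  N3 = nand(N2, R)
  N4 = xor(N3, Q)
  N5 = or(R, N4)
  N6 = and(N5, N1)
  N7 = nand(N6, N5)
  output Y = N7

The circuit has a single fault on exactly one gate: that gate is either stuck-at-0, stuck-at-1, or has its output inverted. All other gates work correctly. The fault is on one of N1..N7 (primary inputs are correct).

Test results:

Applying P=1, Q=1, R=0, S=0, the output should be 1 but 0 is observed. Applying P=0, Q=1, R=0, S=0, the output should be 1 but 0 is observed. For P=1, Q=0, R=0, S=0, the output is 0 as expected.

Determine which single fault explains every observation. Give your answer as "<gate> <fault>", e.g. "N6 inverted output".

N7 stuck-at-0

Fault-free values for test 1 (P=1, Q=1, R=0, S=0): N1=1, N2=0, N3=1, N4=0, N5=0, N6=0, N7=1, giving Y=1. Observed 0.
Test 1: faults giving observed 0 are {N3 stuck-at-0, N3 inverted output, N4 stuck-at-1, N4 inverted output, N5 stuck-at-1, N5 inverted output, N7 stuck-at-0, N7 inverted output}.
Test 2 (P=0, Q=1, R=0, S=0): fault-free N1=0, N2=1, N3=1, N4=0, N5=0, N6=0, N7=1 → 1; observed 0. Eliminates N3 stuck-at-0, N3 inverted output, N4 stuck-at-1, N4 inverted output, N5 stuck-at-1, N5 inverted output.
Test 3 (P=1, Q=0, R=0, S=0): fault-free N1=1, N2=0, N3=1, N4=1, N5=1, N6=1, N7=0 → 0; observed 0. Eliminates N7 inverted output.
Only N7 stuck-at-0 is consistent with every test.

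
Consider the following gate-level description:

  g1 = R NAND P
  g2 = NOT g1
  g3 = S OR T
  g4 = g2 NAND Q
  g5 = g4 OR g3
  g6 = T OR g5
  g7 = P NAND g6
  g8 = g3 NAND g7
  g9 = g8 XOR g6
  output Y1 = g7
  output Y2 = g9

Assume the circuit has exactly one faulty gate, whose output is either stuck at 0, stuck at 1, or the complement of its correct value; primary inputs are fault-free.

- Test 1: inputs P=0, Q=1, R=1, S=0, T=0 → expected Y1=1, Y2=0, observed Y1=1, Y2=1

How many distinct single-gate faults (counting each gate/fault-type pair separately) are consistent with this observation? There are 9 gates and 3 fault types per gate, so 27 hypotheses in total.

Fault-free: g1=1, g2=0, g3=0, g4=1, g5=1, g6=1, g7=1, g8=1, g9=0 → Y1=1, Y2=0. Observed Y1=1, Y2=1.
  g1: stuck-at-0, inverted output ✓; others ✗
  g2: stuck-at-1, inverted output ✓; others ✗
  g3: stuck-at-1, inverted output ✓; others ✗
  g4: stuck-at-0, inverted output ✓; others ✗
  g5: stuck-at-0, inverted output ✓; others ✗
  g6: stuck-at-0, inverted output ✓; others ✗
  g7: none of the 3 fault types match ✗
  g8: stuck-at-0, inverted output ✓; others ✗
  g9: stuck-at-1, inverted output ✓; others ✗
Consistent faults: {g1 stuck-at-0, g1 inverted output, g2 stuck-at-1, g2 inverted output, g3 stuck-at-1, g3 inverted output, g4 stuck-at-0, g4 inverted output, g5 stuck-at-0, g5 inverted output, g6 stuck-at-0, g6 inverted output, g8 stuck-at-0, g8 inverted output, g9 stuck-at-1, g9 inverted output} — 16 in all.

16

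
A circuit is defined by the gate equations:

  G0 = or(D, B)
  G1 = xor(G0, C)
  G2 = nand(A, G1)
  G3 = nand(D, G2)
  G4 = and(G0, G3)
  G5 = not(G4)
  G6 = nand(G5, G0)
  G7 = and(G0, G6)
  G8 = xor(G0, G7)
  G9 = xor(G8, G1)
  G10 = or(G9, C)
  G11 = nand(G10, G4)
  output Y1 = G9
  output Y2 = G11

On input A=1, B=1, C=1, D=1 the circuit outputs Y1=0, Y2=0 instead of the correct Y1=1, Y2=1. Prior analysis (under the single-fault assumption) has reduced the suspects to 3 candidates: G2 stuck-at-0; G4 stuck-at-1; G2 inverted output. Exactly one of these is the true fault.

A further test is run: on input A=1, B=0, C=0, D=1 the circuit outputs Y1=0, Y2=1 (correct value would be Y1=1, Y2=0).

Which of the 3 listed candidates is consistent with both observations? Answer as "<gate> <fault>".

Evaluate each candidate on input A=1, B=0, C=0, D=1:
  G2 stuck-at-0: G0=1, G1=1, G2=0 [stuck-at-0], G3=1, G4=1, G5=0, G6=1, G7=1, G8=0, G9=1, G10=1, G11=0 → Y1=1, Y2=0 — eliminated
  G4 stuck-at-1: G0=1, G1=1, G2=0, G3=1, G4=1 [stuck-at-1], G5=0, G6=1, G7=1, G8=0, G9=1, G10=1, G11=0 → Y1=1, Y2=0 — eliminated
  G2 inverted output: G0=1, G1=1, G2=1 [inverted output], G3=0, G4=0, G5=1, G6=0, G7=0, G8=1, G9=0, G10=0, G11=1 → Y1=0, Y2=1 — matches
Only G2 inverted output reproduces the observed Y1=0, Y2=1.

G2 inverted output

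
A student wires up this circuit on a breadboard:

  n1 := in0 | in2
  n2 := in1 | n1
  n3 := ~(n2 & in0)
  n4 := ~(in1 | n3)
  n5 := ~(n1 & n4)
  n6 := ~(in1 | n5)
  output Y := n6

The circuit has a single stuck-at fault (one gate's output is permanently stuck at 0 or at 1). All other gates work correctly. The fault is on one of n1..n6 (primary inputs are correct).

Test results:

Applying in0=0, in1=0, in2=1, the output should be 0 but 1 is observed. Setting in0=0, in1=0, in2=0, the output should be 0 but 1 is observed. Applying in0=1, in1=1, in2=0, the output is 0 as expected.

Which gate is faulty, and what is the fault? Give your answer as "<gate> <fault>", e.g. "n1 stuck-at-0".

n5 stuck-at-0

Fault-free values for test 1 (in0=0, in1=0, in2=1): n1=1, n2=1, n3=1, n4=0, n5=1, n6=0, giving Y=0. Observed 1.
Test 1: faults giving observed 1 are {n3 stuck-at-0, n4 stuck-at-1, n5 stuck-at-0, n6 stuck-at-1}.
Test 2 (in0=0, in1=0, in2=0): fault-free n1=0, n2=0, n3=1, n4=0, n5=1, n6=0 → 0; observed 1. Eliminates n3 stuck-at-0, n4 stuck-at-1.
Test 3 (in0=1, in1=1, in2=0): fault-free n1=1, n2=1, n3=0, n4=0, n5=1, n6=0 → 0; observed 0. Eliminates n6 stuck-at-1.
Only n5 stuck-at-0 is consistent with every test.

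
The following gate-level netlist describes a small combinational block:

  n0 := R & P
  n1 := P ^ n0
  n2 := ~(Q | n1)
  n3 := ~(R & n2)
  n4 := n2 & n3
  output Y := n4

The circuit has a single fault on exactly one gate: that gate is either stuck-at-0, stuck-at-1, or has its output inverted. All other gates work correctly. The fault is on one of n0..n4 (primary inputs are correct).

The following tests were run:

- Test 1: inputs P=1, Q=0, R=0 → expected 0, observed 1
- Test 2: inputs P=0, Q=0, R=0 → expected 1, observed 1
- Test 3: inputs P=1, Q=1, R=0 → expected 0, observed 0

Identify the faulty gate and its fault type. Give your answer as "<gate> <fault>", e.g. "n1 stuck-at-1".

n1 stuck-at-0

Fault-free values for test 1 (P=1, Q=0, R=0): n0=0, n1=1, n2=0, n3=1, n4=0, giving Y=0. Observed 1.
Test 1: faults giving observed 1 are {n0 stuck-at-1, n0 inverted output, n1 stuck-at-0, n1 inverted output, n2 stuck-at-1, n2 inverted output, n4 stuck-at-1, n4 inverted output}.
Test 2 (P=0, Q=0, R=0): fault-free n0=0, n1=0, n2=1, n3=1, n4=1 → 1; observed 1. Eliminates n0 stuck-at-1, n0 inverted output, n1 inverted output, n2 inverted output, n4 inverted output.
Test 3 (P=1, Q=1, R=0): fault-free n0=0, n1=1, n2=0, n3=1, n4=0 → 0; observed 0. Eliminates n2 stuck-at-1, n4 stuck-at-1.
Only n1 stuck-at-0 is consistent with every test.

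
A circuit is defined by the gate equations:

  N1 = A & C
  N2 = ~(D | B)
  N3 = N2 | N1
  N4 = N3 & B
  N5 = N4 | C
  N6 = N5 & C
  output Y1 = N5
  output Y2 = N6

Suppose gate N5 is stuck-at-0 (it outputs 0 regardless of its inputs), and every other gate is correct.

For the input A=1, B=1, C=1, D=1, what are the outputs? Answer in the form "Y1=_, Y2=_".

Y1=0, Y2=0

Propagate with N5 forced: N1=1, N2=0, N3=1, N4=1, N5=0 [stuck-at-0], N6=0.
So the outputs are Y1=0, Y2=0. (Without the fault they would be Y1=1, Y2=1.)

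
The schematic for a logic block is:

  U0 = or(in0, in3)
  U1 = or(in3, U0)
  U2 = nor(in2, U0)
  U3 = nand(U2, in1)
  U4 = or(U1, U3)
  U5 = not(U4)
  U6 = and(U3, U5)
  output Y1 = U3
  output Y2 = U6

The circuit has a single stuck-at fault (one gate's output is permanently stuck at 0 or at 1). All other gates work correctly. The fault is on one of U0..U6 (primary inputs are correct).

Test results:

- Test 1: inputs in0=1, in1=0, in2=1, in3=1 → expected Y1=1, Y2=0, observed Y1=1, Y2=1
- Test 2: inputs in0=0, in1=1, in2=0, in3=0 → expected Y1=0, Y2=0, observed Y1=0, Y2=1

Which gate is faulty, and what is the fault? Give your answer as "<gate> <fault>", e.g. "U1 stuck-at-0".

U6 stuck-at-1

Fault-free values for test 1 (in0=1, in1=0, in2=1, in3=1): U0=1, U1=1, U2=0, U3=1, U4=1, U5=0, U6=0, giving Y1=1, Y2=0. Observed Y1=1, Y2=1.
Test 1: faults giving observed Y1=1, Y2=1 are {U4 stuck-at-0, U5 stuck-at-1, U6 stuck-at-1}.
Test 2 (in0=0, in1=1, in2=0, in3=0): fault-free U0=0, U1=0, U2=1, U3=0, U4=0, U5=1, U6=0 → Y1=0, Y2=0; observed Y1=0, Y2=1. Eliminates U4 stuck-at-0, U5 stuck-at-1.
Only U6 stuck-at-1 is consistent with every test.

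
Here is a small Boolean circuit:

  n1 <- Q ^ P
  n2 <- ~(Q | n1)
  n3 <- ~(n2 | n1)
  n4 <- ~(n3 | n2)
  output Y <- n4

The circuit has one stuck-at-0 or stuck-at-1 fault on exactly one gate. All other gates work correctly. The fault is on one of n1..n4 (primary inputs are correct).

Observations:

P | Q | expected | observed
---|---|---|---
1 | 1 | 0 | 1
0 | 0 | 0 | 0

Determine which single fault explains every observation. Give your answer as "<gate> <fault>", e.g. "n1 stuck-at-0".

n3 stuck-at-0

Fault-free values for test 1 (P=1, Q=1): n1=0, n2=0, n3=1, n4=0, giving Y=0. Observed 1.
Test 1: faults giving observed 1 are {n1 stuck-at-1, n3 stuck-at-0, n4 stuck-at-1}.
Test 2 (P=0, Q=0): fault-free n1=0, n2=1, n3=0, n4=0 → 0; observed 0. Eliminates n1 stuck-at-1, n4 stuck-at-1.
Only n3 stuck-at-0 is consistent with every test.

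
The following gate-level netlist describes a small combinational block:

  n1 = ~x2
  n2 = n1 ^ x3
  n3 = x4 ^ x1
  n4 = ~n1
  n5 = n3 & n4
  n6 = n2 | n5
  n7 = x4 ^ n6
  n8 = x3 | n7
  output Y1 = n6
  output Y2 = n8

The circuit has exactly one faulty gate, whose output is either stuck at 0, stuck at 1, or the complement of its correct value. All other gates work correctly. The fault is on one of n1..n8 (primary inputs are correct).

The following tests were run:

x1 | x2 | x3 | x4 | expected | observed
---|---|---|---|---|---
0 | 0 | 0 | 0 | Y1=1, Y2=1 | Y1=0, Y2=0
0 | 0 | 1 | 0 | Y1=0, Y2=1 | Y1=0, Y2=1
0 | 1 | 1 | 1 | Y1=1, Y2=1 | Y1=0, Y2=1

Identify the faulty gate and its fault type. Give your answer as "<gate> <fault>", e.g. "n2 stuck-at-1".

n6 stuck-at-0

Fault-free values for test 1 (x1=0, x2=0, x3=0, x4=0): n1=1, n2=1, n3=0, n4=0, n5=0, n6=1, n7=1, n8=1, giving Y1=1, Y2=1. Observed Y1=0, Y2=0.
Test 1: faults giving observed Y1=0, Y2=0 are {n1 stuck-at-0, n1 inverted output, n2 stuck-at-0, n2 inverted output, n6 stuck-at-0, n6 inverted output}.
Test 2 (x1=0, x2=0, x3=1, x4=0): fault-free n1=1, n2=0, n3=0, n4=0, n5=0, n6=0, n7=0, n8=1 → Y1=0, Y2=1; observed Y1=0, Y2=1. Eliminates n1 stuck-at-0, n1 inverted output, n2 inverted output, n6 inverted output.
Test 3 (x1=0, x2=1, x3=1, x4=1): fault-free n1=0, n2=1, n3=1, n4=1, n5=1, n6=1, n7=0, n8=1 → Y1=1, Y2=1; observed Y1=0, Y2=1. Eliminates n2 stuck-at-0.
Only n6 stuck-at-0 is consistent with every test.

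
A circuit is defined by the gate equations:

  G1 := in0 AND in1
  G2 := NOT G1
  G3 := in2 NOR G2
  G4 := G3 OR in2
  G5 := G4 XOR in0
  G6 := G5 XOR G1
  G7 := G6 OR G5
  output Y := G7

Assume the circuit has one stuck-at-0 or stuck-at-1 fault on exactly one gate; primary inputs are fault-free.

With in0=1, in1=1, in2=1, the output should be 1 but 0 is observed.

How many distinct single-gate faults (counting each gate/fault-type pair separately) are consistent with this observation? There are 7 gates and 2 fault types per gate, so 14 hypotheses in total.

3

Fault-free: G1=1, G2=0, G3=0, G4=1, G5=0, G6=1, G7=1 → 1. Observed 0.
  G1 stuck-at-0: output 0 ✓
  G1 stuck-at-1: output 1 ✗
  G2 stuck-at-0: output 1 ✗
  G2 stuck-at-1: output 1 ✗
  G3 stuck-at-0: output 1 ✗
  G3 stuck-at-1: output 1 ✗
  G4 stuck-at-0: output 1 ✗
  G4 stuck-at-1: output 1 ✗
  G5 stuck-at-0: output 1 ✗
  G5 stuck-at-1: output 1 ✗
  G6 stuck-at-0: output 0 ✓
  G6 stuck-at-1: output 1 ✗
  G7 stuck-at-0: output 0 ✓
  G7 stuck-at-1: output 1 ✗
Consistent faults: {G1 stuck-at-0, G6 stuck-at-0, G7 stuck-at-0} — 3 in all.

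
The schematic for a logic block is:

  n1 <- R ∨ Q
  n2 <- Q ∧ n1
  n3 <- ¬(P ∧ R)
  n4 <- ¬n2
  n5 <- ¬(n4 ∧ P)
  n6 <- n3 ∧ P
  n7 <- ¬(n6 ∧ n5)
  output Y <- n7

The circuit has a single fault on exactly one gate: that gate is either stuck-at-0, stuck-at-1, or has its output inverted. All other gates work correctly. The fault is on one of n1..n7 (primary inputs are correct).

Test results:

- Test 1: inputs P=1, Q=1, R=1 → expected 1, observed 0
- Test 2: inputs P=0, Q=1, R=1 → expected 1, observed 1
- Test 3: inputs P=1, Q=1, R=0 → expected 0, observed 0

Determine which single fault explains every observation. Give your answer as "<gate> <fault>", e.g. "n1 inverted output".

Fault-free values for test 1 (P=1, Q=1, R=1): n1=1, n2=1, n3=0, n4=0, n5=1, n6=0, n7=1, giving Y=1. Observed 0.
Test 1: faults giving observed 0 are {n3 stuck-at-1, n3 inverted output, n6 stuck-at-1, n6 inverted output, n7 stuck-at-0, n7 inverted output}.
Test 2 (P=0, Q=1, R=1): fault-free n1=1, n2=1, n3=1, n4=0, n5=1, n6=0, n7=1 → 1; observed 1. Eliminates n6 stuck-at-1, n6 inverted output, n7 stuck-at-0, n7 inverted output.
Test 3 (P=1, Q=1, R=0): fault-free n1=1, n2=1, n3=1, n4=0, n5=1, n6=1, n7=0 → 0; observed 0. Eliminates n3 inverted output.
Only n3 stuck-at-1 is consistent with every test.

n3 stuck-at-1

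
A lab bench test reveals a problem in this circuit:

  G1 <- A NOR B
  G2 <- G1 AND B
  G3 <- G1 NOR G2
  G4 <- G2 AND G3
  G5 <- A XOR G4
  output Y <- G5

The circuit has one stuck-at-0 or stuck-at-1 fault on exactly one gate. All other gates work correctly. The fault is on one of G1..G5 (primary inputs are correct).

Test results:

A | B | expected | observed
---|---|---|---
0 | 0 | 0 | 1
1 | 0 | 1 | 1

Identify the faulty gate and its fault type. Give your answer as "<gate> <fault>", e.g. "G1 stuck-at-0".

Fault-free values for test 1 (A=0, B=0): G1=1, G2=0, G3=0, G4=0, G5=0, giving Y=0. Observed 1.
Test 1: faults giving observed 1 are {G4 stuck-at-1, G5 stuck-at-1}.
Test 2 (A=1, B=0): fault-free G1=0, G2=0, G3=1, G4=0, G5=1 → 1; observed 1. Eliminates G4 stuck-at-1.
Only G5 stuck-at-1 is consistent with every test.

G5 stuck-at-1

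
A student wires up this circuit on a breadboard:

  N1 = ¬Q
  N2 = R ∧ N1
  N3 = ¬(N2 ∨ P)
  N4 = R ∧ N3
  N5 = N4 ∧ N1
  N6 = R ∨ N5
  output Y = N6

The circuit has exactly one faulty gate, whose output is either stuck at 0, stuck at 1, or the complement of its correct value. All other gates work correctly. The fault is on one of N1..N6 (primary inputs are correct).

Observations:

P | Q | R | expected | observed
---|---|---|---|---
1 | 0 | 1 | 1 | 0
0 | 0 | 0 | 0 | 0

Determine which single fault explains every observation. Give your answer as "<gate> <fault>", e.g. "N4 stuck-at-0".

N6 stuck-at-0

Fault-free values for test 1 (P=1, Q=0, R=1): N1=1, N2=1, N3=0, N4=0, N5=0, N6=1, giving Y=1. Observed 0.
Test 1: faults giving observed 0 are {N6 stuck-at-0, N6 inverted output}.
Test 2 (P=0, Q=0, R=0): fault-free N1=1, N2=0, N3=1, N4=0, N5=0, N6=0 → 0; observed 0. Eliminates N6 inverted output.
Only N6 stuck-at-0 is consistent with every test.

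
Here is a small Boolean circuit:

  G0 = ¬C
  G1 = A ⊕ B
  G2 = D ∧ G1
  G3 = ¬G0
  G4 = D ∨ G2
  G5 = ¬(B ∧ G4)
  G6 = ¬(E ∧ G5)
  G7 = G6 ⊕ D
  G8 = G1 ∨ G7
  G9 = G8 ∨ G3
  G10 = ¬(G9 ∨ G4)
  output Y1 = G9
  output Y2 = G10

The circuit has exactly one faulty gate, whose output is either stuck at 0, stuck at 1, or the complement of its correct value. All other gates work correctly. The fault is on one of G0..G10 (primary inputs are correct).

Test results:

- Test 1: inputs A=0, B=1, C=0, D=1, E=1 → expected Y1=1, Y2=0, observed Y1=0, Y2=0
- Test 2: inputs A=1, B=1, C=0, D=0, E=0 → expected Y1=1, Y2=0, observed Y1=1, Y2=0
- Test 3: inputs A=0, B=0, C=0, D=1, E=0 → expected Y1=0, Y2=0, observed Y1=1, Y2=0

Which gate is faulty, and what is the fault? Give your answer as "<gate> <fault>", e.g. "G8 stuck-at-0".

Fault-free values for test 1 (A=0, B=1, C=0, D=1, E=1): G0=1, G1=1, G2=1, G3=0, G4=1, G5=0, G6=1, G7=0, G8=1, G9=1, G10=0, giving Y1=1, Y2=0. Observed Y1=0, Y2=0.
Test 1: faults giving observed Y1=0, Y2=0 are {G1 stuck-at-0, G1 inverted output, G8 stuck-at-0, G8 inverted output, G9 stuck-at-0, G9 inverted output}.
Test 2 (A=1, B=1, C=0, D=0, E=0): fault-free G0=1, G1=0, G2=0, G3=0, G4=0, G5=1, G6=1, G7=1, G8=1, G9=1, G10=0 → Y1=1, Y2=0; observed Y1=1, Y2=0. Eliminates G8 stuck-at-0, G8 inverted output, G9 stuck-at-0, G9 inverted output.
Test 3 (A=0, B=0, C=0, D=1, E=0): fault-free G0=1, G1=0, G2=0, G3=0, G4=1, G5=1, G6=1, G7=0, G8=0, G9=0, G10=0 → Y1=0, Y2=0; observed Y1=1, Y2=0. Eliminates G1 stuck-at-0.
Only G1 inverted output is consistent with every test.

G1 inverted output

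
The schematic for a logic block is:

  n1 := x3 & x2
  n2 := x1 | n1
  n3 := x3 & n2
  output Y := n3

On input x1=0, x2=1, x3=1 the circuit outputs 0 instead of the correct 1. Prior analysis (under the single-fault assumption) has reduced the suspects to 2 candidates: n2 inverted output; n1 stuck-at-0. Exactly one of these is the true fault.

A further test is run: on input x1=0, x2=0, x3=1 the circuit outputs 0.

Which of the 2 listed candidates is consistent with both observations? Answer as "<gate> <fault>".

Evaluate each candidate on input x1=0, x2=0, x3=1:
  n2 inverted output: n1=0, n2=1 [inverted output], n3=1 → 1 — eliminated
  n1 stuck-at-0: n1=0 [stuck-at-0], n2=0, n3=0 → 0 — matches
Only n1 stuck-at-0 reproduces the observed 0.

n1 stuck-at-0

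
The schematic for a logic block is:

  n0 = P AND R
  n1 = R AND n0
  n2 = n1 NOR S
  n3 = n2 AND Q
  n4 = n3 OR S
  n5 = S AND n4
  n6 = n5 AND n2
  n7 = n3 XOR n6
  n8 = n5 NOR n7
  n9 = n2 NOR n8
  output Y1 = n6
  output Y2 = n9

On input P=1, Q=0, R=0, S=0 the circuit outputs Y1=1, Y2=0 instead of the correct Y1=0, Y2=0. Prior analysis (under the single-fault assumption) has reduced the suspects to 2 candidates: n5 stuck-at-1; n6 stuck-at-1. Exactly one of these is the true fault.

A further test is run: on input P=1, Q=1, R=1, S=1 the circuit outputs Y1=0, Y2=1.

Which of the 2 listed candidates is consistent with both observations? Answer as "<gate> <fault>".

n5 stuck-at-1

Evaluate each candidate on input P=1, Q=1, R=1, S=1:
  n5 stuck-at-1: n0=1, n1=1, n2=0, n3=0, n4=1, n5=1 [stuck-at-1], n6=0, n7=0, n8=0, n9=1 → Y1=0, Y2=1 — matches
  n6 stuck-at-1: n0=1, n1=1, n2=0, n3=0, n4=1, n5=1, n6=1 [stuck-at-1], n7=1, n8=0, n9=1 → Y1=1, Y2=1 — eliminated
Only n5 stuck-at-1 reproduces the observed Y1=0, Y2=1.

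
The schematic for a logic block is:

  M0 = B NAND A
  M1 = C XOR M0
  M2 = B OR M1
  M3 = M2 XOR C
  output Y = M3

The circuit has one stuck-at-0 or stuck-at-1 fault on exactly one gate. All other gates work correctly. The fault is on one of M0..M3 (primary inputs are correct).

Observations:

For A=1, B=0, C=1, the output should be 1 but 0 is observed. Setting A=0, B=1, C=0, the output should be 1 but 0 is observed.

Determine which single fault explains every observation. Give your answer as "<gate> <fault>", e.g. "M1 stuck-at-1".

M3 stuck-at-0

Fault-free values for test 1 (A=1, B=0, C=1): M0=1, M1=0, M2=0, M3=1, giving Y=1. Observed 0.
Test 1: faults giving observed 0 are {M0 stuck-at-0, M1 stuck-at-1, M2 stuck-at-1, M3 stuck-at-0}.
Test 2 (A=0, B=1, C=0): fault-free M0=1, M1=1, M2=1, M3=1 → 1; observed 0. Eliminates M0 stuck-at-0, M1 stuck-at-1, M2 stuck-at-1.
Only M3 stuck-at-0 is consistent with every test.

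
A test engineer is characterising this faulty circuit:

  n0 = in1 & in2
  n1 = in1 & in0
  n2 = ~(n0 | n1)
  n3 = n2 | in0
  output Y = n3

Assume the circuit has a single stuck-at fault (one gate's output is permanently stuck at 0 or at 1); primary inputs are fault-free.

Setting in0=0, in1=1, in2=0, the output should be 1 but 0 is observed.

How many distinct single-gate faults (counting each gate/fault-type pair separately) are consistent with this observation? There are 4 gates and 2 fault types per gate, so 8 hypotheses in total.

Fault-free: n0=0, n1=0, n2=1, n3=1 → 1. Observed 0.
  n0 stuck-at-0: output 1 ✗
  n0 stuck-at-1: output 0 ✓
  n1 stuck-at-0: output 1 ✗
  n1 stuck-at-1: output 0 ✓
  n2 stuck-at-0: output 0 ✓
  n2 stuck-at-1: output 1 ✗
  n3 stuck-at-0: output 0 ✓
  n3 stuck-at-1: output 1 ✗
Consistent faults: {n0 stuck-at-1, n1 stuck-at-1, n2 stuck-at-0, n3 stuck-at-0} — 4 in all.

4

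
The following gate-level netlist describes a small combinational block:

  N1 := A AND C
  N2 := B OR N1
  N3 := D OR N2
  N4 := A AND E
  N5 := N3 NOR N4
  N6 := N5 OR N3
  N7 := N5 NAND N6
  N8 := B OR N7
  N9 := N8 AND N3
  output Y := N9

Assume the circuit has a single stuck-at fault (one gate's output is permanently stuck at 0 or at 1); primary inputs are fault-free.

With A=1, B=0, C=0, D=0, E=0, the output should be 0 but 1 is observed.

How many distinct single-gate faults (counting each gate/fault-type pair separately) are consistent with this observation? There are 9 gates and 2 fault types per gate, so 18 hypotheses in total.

Fault-free: N1=0, N2=0, N3=0, N4=0, N5=1, N6=1, N7=0, N8=0, N9=0 → 0. Observed 1.
  N1: stuck-at-1 ✓; others ✗
  N2: stuck-at-1 ✓; others ✗
  N3: stuck-at-1 ✓; others ✗
  N4: none of the 2 fault types match ✗
  N5: none of the 2 fault types match ✗
  N6: none of the 2 fault types match ✗
  N7: none of the 2 fault types match ✗
  N8: none of the 2 fault types match ✗
  N9: stuck-at-1 ✓; others ✗
Consistent faults: {N1 stuck-at-1, N2 stuck-at-1, N3 stuck-at-1, N9 stuck-at-1} — 4 in all.

4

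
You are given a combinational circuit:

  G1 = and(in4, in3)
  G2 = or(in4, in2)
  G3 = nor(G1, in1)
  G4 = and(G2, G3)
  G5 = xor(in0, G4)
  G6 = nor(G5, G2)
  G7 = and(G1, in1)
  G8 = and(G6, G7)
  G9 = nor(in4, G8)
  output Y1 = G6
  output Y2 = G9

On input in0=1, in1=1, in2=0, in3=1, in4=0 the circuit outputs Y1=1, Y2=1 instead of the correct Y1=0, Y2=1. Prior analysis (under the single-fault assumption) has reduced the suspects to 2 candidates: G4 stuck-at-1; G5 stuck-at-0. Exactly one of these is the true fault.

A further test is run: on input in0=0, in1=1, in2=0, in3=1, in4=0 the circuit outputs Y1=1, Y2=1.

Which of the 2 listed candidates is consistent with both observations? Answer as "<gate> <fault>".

G5 stuck-at-0

Evaluate each candidate on input in0=0, in1=1, in2=0, in3=1, in4=0:
  G4 stuck-at-1: G1=0, G2=0, G3=0, G4=1 [stuck-at-1], G5=1, G6=0, G7=0, G8=0, G9=1 → Y1=0, Y2=1 — eliminated
  G5 stuck-at-0: G1=0, G2=0, G3=0, G4=0, G5=0 [stuck-at-0], G6=1, G7=0, G8=0, G9=1 → Y1=1, Y2=1 — matches
Only G5 stuck-at-0 reproduces the observed Y1=1, Y2=1.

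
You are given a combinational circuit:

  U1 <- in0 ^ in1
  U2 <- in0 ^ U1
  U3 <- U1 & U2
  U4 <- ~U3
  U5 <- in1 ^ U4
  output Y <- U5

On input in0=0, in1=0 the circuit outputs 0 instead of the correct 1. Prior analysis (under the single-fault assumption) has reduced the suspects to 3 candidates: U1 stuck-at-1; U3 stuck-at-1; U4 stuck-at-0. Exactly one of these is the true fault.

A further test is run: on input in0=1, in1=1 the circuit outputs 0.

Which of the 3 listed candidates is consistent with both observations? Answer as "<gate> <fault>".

Evaluate each candidate on input in0=1, in1=1:
  U1 stuck-at-1: U1=1 [stuck-at-1], U2=0, U3=0, U4=1, U5=0 → 0 — matches
  U3 stuck-at-1: U1=0, U2=1, U3=1 [stuck-at-1], U4=0, U5=1 → 1 — eliminated
  U4 stuck-at-0: U1=0, U2=1, U3=0, U4=0 [stuck-at-0], U5=1 → 1 — eliminated
Only U1 stuck-at-1 reproduces the observed 0.

U1 stuck-at-1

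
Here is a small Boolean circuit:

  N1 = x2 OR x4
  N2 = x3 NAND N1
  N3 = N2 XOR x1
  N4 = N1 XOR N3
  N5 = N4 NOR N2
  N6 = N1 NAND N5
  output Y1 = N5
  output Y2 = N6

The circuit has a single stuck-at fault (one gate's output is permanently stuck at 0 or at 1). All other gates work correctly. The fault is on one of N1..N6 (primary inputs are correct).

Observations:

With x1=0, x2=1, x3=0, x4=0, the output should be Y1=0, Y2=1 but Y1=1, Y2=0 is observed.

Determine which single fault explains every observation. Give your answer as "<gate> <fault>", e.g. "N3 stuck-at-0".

N5 stuck-at-1

Fault-free values for test 1 (x1=0, x2=1, x3=0, x4=0): N1=1, N2=1, N3=1, N4=0, N5=0, N6=1, giving Y1=0, Y2=1. Observed Y1=1, Y2=0.
Test 1: faults giving observed Y1=1, Y2=0 are {N5 stuck-at-1}.
Only N5 stuck-at-1 is consistent with every test.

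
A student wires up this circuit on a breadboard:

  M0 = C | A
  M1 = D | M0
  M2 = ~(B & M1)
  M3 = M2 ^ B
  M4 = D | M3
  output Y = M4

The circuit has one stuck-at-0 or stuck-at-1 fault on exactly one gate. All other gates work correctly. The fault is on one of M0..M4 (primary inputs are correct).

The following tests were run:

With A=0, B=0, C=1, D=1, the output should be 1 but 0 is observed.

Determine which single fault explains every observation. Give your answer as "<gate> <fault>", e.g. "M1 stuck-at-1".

M4 stuck-at-0

Fault-free values for test 1 (A=0, B=0, C=1, D=1): M0=1, M1=1, M2=1, M3=1, M4=1, giving Y=1. Observed 0.
Test 1: faults giving observed 0 are {M4 stuck-at-0}.
Only M4 stuck-at-0 is consistent with every test.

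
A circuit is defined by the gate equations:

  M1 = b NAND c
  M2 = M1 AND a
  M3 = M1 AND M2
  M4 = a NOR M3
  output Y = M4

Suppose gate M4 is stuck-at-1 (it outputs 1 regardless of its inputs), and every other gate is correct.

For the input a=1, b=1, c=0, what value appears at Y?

1

Propagate with M4 forced: M1=1, M2=1, M3=1, M4=1 [stuck-at-1].
So Y = 1. (Without the fault it would be 0.)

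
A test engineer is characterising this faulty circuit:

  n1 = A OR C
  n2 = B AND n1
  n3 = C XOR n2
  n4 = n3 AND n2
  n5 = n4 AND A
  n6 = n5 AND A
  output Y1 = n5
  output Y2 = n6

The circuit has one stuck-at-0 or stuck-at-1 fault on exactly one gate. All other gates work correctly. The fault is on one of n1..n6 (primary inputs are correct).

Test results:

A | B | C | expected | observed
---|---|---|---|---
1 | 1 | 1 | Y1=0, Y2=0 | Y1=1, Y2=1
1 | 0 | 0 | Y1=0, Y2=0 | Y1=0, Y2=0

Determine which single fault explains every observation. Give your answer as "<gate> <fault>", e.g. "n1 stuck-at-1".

Fault-free values for test 1 (A=1, B=1, C=1): n1=1, n2=1, n3=0, n4=0, n5=0, n6=0, giving Y1=0, Y2=0. Observed Y1=1, Y2=1.
Test 1: faults giving observed Y1=1, Y2=1 are {n3 stuck-at-1, n4 stuck-at-1, n5 stuck-at-1}.
Test 2 (A=1, B=0, C=0): fault-free n1=1, n2=0, n3=0, n4=0, n5=0, n6=0 → Y1=0, Y2=0; observed Y1=0, Y2=0. Eliminates n4 stuck-at-1, n5 stuck-at-1.
Only n3 stuck-at-1 is consistent with every test.

n3 stuck-at-1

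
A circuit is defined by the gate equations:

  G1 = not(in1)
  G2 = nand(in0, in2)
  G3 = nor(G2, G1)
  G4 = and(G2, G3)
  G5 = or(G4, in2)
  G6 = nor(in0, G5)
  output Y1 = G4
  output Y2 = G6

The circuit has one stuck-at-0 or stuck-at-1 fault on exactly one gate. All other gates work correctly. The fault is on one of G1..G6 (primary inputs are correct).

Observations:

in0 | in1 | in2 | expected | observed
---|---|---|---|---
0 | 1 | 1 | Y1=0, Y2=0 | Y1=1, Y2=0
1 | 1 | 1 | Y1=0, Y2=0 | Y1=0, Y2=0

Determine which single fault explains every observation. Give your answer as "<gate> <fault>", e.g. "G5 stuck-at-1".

Fault-free values for test 1 (in0=0, in1=1, in2=1): G1=0, G2=1, G3=0, G4=0, G5=1, G6=0, giving Y1=0, Y2=0. Observed Y1=1, Y2=0.
Test 1: faults giving observed Y1=1, Y2=0 are {G3 stuck-at-1, G4 stuck-at-1}.
Test 2 (in0=1, in1=1, in2=1): fault-free G1=0, G2=0, G3=1, G4=0, G5=1, G6=0 → Y1=0, Y2=0; observed Y1=0, Y2=0. Eliminates G4 stuck-at-1.
Only G3 stuck-at-1 is consistent with every test.

G3 stuck-at-1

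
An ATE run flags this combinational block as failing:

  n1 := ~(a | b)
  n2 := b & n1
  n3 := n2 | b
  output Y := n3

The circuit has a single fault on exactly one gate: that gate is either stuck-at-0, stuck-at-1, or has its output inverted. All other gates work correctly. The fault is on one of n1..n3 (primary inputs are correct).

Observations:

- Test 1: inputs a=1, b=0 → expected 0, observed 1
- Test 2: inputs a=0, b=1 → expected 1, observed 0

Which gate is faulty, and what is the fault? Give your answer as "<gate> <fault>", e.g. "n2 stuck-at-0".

Fault-free values for test 1 (a=1, b=0): n1=0, n2=0, n3=0, giving Y=0. Observed 1.
Test 1: faults giving observed 1 are {n2 stuck-at-1, n2 inverted output, n3 stuck-at-1, n3 inverted output}.
Test 2 (a=0, b=1): fault-free n1=0, n2=0, n3=1 → 1; observed 0. Eliminates n2 stuck-at-1, n2 inverted output, n3 stuck-at-1.
Only n3 inverted output is consistent with every test.

n3 inverted output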